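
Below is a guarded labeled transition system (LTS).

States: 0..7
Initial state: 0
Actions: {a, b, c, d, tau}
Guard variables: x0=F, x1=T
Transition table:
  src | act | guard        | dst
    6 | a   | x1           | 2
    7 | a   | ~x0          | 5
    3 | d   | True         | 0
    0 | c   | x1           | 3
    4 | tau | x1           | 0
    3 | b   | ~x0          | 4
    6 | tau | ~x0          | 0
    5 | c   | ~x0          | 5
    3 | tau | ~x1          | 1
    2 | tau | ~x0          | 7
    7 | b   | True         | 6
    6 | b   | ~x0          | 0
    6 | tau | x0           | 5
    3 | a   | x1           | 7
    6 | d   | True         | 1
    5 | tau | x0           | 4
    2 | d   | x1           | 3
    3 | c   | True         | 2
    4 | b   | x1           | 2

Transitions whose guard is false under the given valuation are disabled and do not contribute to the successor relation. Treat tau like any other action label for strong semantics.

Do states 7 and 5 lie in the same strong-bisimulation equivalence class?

Answer: NOT BISIMILAR

Trace:
Bisimulation quotient by refinement:
  P[0] = {{0,1,2,3,4,5,6,7}}
  P[1] = {{0,5},{1},{2},{3},{4},{6},{7}}
  P[2] = {{0},{1},{2},{3},{4},{5},{6},{7}}
Fixed point at round 3; 8 class(es).
7∈{7}, 5∈{5}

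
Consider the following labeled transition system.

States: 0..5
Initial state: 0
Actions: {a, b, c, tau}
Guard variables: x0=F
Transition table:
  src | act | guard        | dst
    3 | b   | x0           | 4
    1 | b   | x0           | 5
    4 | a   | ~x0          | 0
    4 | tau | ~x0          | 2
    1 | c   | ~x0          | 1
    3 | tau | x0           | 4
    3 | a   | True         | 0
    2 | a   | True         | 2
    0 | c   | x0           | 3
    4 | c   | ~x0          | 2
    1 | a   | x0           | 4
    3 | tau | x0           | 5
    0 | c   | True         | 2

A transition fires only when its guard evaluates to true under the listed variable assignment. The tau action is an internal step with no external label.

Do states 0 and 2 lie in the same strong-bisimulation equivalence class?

Compute ~ classes (split until stable):
  π0 = {{0,1,2,3,4,5}}
  π1 = {{0,1},{2,3},{4},{5}}
  π2 = {{0},{1},{2},{3},{4},{5}}
6 equivalence class(es) (converged in 3)
0∈{0}, 2∈{2}

Answer: NOT BISIMILAR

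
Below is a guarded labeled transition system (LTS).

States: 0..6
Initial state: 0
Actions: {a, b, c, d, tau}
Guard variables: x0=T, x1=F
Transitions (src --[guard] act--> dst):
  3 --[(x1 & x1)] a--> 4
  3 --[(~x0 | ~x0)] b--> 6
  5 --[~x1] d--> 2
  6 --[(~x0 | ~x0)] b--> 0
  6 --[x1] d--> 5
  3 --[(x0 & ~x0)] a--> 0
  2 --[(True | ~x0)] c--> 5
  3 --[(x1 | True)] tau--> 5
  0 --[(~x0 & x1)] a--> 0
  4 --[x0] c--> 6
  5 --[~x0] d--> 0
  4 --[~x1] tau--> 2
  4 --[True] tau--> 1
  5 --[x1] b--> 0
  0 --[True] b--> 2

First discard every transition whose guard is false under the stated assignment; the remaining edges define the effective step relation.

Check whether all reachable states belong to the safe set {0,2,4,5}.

Safe = {0,2,4,5}
R = {0,2,5}
  0: safe
  2: safe
  5: safe

Answer: INVARIANT HOLDS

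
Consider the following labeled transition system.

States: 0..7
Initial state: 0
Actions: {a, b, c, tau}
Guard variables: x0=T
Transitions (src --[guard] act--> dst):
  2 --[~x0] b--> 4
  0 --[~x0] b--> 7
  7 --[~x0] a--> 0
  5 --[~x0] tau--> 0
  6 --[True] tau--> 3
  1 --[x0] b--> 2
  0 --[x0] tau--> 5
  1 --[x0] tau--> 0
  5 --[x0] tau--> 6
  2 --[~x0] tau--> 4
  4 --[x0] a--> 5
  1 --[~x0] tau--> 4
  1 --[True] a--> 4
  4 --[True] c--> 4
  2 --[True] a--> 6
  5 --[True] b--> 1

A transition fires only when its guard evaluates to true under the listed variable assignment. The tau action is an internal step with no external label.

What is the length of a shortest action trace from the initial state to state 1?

Answer: 2

Working:
Layered search for 1:
  L0 = {0}
  L1 = {5}
  L2 = {1,6}
first hit 1 at d=2 via tau·b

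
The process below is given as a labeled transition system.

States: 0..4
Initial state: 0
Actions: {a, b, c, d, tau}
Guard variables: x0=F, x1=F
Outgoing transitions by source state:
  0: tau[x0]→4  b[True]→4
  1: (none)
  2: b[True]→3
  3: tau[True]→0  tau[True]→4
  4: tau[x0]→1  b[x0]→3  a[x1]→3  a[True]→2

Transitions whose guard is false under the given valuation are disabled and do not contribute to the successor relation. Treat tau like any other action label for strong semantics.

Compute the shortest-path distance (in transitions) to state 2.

Answer: 2

Analysis:
Layered search for 2:
  Layer 0: {0}
  Layer 1: {4}
  Layer 2: {2}
first hit 2 at d=2 via b·a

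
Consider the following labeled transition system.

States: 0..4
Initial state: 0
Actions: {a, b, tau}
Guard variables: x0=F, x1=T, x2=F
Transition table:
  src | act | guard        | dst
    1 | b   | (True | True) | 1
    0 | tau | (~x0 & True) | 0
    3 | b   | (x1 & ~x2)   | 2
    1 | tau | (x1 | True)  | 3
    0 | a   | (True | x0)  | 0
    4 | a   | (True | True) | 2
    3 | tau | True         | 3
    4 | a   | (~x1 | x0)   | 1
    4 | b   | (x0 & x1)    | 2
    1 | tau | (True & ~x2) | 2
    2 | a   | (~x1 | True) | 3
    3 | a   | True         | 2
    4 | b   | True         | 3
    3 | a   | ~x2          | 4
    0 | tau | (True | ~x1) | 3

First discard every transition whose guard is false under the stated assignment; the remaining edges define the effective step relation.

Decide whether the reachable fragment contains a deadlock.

Reach set: {0,2,3,4}
  0: a→0  tau→0  tau→3  [3 exit(s)]
  2: a→3  [1 exit(s)]
  3: a→2  a→4  b→2  tau→3  [4 exit(s)]
  4: a→2  b→3  [2 exit(s)]

Answer: DEADLOCK-FREE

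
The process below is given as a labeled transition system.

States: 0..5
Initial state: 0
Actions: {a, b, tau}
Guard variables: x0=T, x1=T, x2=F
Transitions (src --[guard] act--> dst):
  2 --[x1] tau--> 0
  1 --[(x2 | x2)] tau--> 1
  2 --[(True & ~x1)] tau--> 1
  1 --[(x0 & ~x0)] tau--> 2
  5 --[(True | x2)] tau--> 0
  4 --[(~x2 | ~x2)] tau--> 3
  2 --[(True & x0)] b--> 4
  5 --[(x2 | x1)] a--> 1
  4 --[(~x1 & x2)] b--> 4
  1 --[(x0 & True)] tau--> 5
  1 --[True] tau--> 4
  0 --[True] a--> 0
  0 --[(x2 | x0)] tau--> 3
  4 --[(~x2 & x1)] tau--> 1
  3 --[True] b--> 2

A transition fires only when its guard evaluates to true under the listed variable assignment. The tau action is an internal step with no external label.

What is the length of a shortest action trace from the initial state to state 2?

Layered search for 2:
  L0 = {0}
  L1 = {3}
  L2 = {2}
2 enters at depth 2; path tau·b

Answer: 2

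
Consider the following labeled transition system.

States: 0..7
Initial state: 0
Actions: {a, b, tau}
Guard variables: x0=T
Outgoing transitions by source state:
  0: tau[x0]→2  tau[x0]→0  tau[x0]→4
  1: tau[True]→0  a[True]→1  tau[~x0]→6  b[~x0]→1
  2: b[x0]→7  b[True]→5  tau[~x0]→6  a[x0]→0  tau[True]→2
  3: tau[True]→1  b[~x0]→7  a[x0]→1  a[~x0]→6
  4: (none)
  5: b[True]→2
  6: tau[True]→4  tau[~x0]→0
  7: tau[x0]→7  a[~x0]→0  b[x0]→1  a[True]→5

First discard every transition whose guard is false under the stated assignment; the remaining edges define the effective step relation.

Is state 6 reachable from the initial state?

Guard filter leaves 16 enabled edge(s).
L0 = {0}
L1 = {2,4}  total {0,2,4}
L2 = {5,7}  total {0,2,4,5,7}
L3 = {1}  total {0,1,2,4,5,7}
R = {0,1,2,4,5,7}

Answer: UNREACHABLE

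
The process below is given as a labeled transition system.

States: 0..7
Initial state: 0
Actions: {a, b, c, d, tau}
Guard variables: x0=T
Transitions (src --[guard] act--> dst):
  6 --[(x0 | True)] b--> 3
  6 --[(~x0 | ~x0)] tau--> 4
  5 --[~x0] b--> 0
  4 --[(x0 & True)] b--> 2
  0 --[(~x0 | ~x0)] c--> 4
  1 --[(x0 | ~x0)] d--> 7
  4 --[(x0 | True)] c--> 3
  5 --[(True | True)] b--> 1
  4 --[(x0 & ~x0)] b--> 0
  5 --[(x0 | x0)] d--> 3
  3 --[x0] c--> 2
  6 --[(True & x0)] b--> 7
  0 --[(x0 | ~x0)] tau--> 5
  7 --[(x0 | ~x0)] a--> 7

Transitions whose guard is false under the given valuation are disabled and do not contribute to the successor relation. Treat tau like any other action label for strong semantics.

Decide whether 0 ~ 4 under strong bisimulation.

Answer: NOT BISIMILAR

Trace:
Bisimulation quotient by refinement:
  π0 = {{0,1,2,3,4,5,6,7}}
  π1 = {{0},{1},{2},{3},{4},{5},{6},{7}}
Fixed point at round 2; 8 class(es).
class of 0: {0}; class of 4: {4}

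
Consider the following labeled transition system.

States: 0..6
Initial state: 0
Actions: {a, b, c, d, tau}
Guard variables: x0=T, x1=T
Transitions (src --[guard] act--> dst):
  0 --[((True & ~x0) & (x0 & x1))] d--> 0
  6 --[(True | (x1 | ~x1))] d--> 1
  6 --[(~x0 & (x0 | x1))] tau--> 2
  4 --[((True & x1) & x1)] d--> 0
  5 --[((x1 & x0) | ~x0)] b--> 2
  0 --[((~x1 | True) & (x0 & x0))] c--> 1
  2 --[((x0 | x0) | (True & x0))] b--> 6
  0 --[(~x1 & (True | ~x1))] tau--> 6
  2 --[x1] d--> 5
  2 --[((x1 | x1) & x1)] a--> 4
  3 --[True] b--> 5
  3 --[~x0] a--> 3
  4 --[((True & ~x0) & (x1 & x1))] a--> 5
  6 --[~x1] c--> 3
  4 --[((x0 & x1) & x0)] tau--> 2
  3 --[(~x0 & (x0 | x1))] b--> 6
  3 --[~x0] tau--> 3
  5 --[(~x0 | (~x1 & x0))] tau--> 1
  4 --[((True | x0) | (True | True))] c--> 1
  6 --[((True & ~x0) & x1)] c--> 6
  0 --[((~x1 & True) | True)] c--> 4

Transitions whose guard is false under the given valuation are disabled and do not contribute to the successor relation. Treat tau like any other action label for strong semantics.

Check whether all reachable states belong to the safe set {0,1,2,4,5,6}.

Inv-set: {0,1,2,4,5,6}
Reachable = {0,1,2,4,5,6}
  0: safe
  1: safe
  2: safe
  4: safe
  5: safe
  6: safe

Answer: INVARIANT HOLDS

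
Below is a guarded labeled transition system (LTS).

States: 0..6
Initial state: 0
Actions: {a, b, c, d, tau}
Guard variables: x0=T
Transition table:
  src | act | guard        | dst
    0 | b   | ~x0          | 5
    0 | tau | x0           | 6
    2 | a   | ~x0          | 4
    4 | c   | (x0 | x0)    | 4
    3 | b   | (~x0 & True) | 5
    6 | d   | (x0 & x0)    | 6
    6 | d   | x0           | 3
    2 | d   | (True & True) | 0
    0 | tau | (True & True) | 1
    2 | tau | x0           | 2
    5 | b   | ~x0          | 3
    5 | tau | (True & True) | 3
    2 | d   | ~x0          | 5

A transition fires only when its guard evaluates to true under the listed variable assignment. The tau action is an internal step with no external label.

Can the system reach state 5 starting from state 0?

Answer: UNREACHABLE

Analysis:
Guard filter leaves 8 enabled edge(s).
depth 0: {0}
depth 1: {1,6}  now seen {0,1,6}
depth 2: {3}  now seen {0,1,3,6}
R = {0,1,3,6}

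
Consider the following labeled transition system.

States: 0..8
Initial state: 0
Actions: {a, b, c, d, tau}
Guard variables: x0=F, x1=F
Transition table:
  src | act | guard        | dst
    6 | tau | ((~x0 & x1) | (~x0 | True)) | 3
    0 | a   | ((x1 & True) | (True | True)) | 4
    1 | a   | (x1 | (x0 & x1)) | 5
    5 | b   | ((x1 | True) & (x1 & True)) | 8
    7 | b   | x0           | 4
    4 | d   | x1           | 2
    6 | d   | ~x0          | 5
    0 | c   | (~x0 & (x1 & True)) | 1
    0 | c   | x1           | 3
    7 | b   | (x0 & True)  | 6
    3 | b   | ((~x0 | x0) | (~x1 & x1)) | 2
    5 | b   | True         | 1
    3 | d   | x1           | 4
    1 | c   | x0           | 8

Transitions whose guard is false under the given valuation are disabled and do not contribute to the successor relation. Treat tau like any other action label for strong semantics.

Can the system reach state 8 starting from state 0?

Answer: UNREACHABLE

Working:
5 transition(s) survive guard evaluation.
L0 = {0}
L1 = {4}  total {0,4}
Reach set: {0,4}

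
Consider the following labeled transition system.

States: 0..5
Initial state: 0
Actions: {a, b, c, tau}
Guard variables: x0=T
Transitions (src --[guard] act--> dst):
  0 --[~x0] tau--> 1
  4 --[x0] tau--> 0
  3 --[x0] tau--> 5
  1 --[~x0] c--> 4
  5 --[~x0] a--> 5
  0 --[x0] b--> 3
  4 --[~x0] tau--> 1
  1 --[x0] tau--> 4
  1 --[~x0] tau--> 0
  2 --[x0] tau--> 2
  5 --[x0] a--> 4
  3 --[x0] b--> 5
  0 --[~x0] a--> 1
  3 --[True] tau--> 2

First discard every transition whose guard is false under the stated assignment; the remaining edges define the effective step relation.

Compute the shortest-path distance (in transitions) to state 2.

BFS to 2:
  depth 0: {0}
  depth 1: {3}
  depth 2: {2,5}
depth(2)=2, e.g. b·tau

Answer: 2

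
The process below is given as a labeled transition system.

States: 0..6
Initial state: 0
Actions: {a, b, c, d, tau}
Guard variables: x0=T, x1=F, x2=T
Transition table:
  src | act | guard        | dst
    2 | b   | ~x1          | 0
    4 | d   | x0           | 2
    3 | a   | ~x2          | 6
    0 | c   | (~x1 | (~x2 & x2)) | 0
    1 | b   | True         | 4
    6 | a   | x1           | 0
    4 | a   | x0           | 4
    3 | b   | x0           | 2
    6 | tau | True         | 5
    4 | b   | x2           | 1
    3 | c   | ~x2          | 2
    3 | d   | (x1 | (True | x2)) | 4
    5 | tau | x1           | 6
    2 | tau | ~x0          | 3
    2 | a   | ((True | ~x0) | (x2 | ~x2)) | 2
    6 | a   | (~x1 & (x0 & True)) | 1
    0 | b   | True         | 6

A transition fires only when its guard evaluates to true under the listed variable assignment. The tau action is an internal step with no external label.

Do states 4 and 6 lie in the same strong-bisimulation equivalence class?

Answer: NOT BISIMILAR

Trace:
Bisimulation quotient by refinement:
  P[0] = {{0,1,2,3,4,5,6}}
  P[1] = {{0},{1},{2},{3},{4},{5},{6}}
stable after 2 split(s): 7 block(s)
[4]={4}  [6]={6}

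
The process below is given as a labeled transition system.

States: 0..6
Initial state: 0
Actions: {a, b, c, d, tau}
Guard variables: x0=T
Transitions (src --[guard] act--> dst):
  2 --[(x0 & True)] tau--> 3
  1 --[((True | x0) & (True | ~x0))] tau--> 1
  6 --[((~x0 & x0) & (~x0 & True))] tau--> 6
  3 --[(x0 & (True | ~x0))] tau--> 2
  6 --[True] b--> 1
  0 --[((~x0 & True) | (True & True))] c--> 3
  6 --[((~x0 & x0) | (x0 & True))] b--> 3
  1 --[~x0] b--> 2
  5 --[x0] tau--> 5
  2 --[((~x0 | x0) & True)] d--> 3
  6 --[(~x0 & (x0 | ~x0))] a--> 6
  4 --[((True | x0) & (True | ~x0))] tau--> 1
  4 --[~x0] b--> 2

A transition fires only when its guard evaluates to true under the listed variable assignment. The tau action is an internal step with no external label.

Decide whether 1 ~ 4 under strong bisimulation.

Bisimulation quotient by refinement:
  π0 = {{0,1,2,3,4,5,6}}
  π1 = {{0},{1,3,4,5},{2},{6}}
  π2 = {{0},{1,4,5},{2},{3},{6}}
Fixed point at round 3; 5 class(es).
class of 1: {1,4,5}; class of 4: {1,4,5}

Answer: BISIMILAR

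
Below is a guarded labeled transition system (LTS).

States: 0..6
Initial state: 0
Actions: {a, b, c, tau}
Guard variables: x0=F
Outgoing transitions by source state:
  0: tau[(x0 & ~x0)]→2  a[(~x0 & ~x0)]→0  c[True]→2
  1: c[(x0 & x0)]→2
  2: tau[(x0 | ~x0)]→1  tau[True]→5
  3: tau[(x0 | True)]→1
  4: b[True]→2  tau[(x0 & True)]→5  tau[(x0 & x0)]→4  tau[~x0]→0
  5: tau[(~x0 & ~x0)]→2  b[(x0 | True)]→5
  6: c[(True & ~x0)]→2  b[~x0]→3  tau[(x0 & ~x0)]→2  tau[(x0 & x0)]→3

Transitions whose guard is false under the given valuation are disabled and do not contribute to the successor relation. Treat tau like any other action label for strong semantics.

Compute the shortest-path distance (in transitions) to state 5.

Breadth-first toward 5:
  depth 0: {0}
  depth 1: {2}
  depth 2: {1,5}
first hit 5 at d=2 via c·tau

Answer: 2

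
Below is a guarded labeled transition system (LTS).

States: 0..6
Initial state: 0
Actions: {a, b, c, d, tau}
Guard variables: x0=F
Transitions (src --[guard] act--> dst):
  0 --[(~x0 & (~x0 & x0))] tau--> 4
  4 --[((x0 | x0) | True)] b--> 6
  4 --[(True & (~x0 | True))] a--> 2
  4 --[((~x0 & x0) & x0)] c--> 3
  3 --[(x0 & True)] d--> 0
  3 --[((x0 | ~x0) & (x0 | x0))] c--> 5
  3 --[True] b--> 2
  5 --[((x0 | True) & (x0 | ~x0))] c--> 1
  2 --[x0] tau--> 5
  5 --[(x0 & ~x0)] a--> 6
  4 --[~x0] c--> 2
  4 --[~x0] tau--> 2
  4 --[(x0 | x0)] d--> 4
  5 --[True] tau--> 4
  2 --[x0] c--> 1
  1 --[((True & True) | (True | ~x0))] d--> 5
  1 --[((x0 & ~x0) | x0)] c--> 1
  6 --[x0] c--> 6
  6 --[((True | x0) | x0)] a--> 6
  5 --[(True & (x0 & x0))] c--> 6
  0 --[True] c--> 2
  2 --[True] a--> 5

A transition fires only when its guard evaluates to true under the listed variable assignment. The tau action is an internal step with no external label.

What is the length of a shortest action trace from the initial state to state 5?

Answer: 2

Working:
Breadth-first toward 5:
  Layer 0: {0}
  Layer 1: {2}
  Layer 2: {5}
5 enters at depth 2; path c·a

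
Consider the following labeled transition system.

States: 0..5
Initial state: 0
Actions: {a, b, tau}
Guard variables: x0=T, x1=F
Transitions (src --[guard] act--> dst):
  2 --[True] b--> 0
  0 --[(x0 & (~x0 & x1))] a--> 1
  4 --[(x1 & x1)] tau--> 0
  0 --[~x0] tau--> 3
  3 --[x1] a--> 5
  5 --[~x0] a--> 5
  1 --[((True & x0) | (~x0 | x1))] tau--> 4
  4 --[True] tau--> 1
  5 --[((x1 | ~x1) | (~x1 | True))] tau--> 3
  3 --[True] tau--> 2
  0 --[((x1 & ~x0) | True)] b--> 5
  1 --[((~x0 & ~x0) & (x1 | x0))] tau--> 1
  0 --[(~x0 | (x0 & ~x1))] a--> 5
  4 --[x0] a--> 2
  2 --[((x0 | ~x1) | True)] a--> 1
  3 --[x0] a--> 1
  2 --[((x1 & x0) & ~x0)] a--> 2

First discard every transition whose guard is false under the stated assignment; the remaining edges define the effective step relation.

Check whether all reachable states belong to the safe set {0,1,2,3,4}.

Answer: INVARIANT VIOLATED at state 5

Trace:
Safe = {0,1,2,3,4}
Reach set: {0,1,2,3,4,5}
  0: safe
  1: safe
  2: safe
  3: safe
  4: safe
  5: ✗ unsafe
counterexample path to 5: b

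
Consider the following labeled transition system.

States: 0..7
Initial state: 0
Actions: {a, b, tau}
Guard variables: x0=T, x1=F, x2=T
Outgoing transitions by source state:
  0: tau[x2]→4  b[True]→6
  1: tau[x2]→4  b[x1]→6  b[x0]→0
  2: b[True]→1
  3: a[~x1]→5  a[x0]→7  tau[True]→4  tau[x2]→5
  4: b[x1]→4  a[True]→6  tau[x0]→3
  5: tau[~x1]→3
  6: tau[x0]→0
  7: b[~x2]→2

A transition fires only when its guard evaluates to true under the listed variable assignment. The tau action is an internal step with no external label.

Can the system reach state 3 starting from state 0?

Guard filter leaves 13 enabled edge(s).
Layer 0: {0}
Layer 1: {4,6}  cumulative {0,4,6}
Layer 2: {3}  cumulative {0,3,4,6}
Layer 3: {5,7}  cumulative {0,3,4,5,6,7}
R = {0,3,4,5,6,7}
Path to 3: tau·tau

Answer: REACHABLE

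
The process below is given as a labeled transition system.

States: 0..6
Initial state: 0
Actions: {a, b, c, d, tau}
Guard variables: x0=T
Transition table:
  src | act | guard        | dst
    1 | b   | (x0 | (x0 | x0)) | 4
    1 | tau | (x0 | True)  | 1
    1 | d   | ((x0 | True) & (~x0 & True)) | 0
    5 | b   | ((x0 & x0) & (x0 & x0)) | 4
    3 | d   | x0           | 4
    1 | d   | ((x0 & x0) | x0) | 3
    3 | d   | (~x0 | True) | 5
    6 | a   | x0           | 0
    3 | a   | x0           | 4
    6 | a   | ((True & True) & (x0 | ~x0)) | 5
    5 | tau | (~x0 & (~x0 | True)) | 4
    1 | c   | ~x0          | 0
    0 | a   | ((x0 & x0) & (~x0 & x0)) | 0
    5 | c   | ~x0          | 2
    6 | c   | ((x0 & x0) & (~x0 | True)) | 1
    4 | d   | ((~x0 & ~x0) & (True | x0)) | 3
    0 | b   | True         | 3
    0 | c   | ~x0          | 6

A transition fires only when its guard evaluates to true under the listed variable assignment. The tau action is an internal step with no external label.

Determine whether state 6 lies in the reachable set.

Guard filter leaves 11 enabled edge(s).
Layer 0: {0}
Layer 1: {3}  now seen {0,3}
Layer 2: {4,5}  now seen {0,3,4,5}
Reachable = {0,3,4,5}

Answer: UNREACHABLE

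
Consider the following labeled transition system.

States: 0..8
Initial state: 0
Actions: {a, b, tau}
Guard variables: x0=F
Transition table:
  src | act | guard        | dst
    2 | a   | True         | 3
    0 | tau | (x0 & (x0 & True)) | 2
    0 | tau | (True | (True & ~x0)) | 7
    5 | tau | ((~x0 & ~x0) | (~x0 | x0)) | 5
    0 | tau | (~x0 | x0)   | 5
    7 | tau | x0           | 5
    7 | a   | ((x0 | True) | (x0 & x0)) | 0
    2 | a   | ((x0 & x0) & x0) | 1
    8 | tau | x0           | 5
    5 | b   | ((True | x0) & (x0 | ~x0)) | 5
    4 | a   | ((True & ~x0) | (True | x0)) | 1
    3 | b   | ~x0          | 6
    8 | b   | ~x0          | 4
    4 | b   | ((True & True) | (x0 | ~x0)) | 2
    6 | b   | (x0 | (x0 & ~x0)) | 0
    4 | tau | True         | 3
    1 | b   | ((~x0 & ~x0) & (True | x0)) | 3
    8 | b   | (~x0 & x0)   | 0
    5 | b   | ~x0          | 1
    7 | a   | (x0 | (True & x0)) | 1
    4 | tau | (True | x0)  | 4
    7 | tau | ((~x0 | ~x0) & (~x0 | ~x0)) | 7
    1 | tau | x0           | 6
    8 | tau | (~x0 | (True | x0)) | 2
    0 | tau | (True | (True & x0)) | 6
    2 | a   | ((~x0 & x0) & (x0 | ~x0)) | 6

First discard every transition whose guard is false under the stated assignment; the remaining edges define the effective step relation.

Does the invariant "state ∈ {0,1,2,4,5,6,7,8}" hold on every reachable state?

Answer: INVARIANT VIOLATED at state 3

Working:
Allowed set {0,1,2,4,5,6,7,8}
Reachable = {0,1,3,5,6,7}
  0: ✓
  1: ✓
  3: ✗ unsafe
  5: ✓
  6: ✓
  7: ✓
counterexample path to 3: tau·b·b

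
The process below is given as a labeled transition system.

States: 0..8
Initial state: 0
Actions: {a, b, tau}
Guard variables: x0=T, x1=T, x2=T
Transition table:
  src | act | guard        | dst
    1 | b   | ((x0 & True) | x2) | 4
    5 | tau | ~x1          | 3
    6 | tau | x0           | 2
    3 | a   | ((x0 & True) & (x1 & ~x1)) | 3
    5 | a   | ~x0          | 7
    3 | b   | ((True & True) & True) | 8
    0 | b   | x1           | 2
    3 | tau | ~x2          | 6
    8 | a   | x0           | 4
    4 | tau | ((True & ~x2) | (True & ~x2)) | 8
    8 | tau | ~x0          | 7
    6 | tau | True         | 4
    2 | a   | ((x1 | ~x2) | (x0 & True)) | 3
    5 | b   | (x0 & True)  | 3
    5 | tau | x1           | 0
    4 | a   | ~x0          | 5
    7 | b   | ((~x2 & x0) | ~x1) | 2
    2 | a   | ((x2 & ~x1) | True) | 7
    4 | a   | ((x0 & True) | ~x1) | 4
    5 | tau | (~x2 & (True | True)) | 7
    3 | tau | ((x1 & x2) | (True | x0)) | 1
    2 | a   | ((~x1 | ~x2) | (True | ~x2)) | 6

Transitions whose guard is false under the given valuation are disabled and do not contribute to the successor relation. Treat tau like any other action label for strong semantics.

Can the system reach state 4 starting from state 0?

Answer: REACHABLE

Trace:
After dropping false guards: 13 live edges.
Layer 0: {0}
Layer 1: {2}  cumulative {0,2}
Layer 2: {3,6,7}  cumulative {0,2,3,6,7}
Layer 3: {1,4,8}  cumulative {0,1,2,3,4,6,7,8}
Reachable = {0,1,2,3,4,6,7,8}
trace reaching 4: b·a·tau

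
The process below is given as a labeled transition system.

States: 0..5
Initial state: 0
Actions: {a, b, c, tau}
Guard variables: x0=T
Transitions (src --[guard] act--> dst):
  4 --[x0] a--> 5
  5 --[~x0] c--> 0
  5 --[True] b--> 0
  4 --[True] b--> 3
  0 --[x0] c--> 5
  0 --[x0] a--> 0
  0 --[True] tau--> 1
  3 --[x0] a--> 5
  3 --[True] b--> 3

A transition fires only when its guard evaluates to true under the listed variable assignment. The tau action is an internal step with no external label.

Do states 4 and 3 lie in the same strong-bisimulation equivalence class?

Answer: BISIMILAR

Working:
Refine partition for ~:
  π0 = {{0,1,2,3,4,5}}
  π1 = {{0},{1,2},{3,4},{5}}
Fixed point at round 2; 4 class(es).
[4]={3,4}  [3]={3,4}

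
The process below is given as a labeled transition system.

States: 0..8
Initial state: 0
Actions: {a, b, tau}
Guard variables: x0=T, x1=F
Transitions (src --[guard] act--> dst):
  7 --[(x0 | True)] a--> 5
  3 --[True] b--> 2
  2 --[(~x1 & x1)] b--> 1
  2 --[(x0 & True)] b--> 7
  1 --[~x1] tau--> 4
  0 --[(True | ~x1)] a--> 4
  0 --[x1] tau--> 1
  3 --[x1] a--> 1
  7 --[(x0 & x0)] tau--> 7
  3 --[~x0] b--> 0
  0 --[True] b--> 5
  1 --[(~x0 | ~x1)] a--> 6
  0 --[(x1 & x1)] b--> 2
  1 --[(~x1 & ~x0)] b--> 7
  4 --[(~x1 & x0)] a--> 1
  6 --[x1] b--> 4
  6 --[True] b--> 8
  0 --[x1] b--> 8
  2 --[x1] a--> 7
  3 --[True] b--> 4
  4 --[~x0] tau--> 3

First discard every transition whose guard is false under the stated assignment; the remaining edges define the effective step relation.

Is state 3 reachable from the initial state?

Answer: UNREACHABLE

Working:
11 transition(s) survive guard evaluation.
depth 0: {0}
depth 1: {4,5}  now seen {0,4,5}
depth 2: {1}  now seen {0,1,4,5}
depth 3: {6}  now seen {0,1,4,5,6}
depth 4: {8}  now seen {0,1,4,5,6,8}
R = {0,1,4,5,6,8}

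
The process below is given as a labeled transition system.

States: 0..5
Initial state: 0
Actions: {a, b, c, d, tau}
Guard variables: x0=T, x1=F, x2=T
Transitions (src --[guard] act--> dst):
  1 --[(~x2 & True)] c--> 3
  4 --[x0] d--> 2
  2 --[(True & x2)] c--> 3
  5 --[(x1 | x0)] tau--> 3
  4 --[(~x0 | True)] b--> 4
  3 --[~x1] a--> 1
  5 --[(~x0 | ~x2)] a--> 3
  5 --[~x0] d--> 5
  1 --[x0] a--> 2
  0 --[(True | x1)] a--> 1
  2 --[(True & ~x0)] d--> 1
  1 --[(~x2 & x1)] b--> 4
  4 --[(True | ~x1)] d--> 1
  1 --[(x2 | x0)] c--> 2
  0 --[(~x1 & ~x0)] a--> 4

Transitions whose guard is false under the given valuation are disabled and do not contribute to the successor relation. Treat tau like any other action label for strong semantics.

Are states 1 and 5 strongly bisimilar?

Bisimulation quotient by refinement:
  π0 = {{0,1,2,3,4,5}}
  π1 = {{0,3},{1},{2},{4},{5}}
stable after 2 split(s): 5 block(s)
1∈{1}, 5∈{5}

Answer: NOT BISIMILAR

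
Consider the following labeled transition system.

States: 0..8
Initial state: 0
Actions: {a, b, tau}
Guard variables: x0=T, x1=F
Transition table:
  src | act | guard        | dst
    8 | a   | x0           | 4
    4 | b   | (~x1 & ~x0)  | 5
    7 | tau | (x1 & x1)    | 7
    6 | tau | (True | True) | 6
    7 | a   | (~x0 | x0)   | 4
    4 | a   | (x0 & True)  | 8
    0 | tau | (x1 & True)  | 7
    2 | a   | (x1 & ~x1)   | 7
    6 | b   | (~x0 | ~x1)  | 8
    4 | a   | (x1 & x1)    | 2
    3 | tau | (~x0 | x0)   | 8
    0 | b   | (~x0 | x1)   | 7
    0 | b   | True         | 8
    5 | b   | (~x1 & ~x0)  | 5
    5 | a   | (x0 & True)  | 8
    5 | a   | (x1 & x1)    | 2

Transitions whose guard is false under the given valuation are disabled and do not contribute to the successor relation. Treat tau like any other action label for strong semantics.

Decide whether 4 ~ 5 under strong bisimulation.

Bisimulation quotient by refinement:
  π0 = {{0,1,2,3,4,5,6,7,8}}
  π1 = {{0},{1,2},{3},{4,5,7,8},{6}}
Fixed point at round 2; 5 class(es).
class of 4: {4,5,7,8}; class of 5: {4,5,7,8}

Answer: BISIMILAR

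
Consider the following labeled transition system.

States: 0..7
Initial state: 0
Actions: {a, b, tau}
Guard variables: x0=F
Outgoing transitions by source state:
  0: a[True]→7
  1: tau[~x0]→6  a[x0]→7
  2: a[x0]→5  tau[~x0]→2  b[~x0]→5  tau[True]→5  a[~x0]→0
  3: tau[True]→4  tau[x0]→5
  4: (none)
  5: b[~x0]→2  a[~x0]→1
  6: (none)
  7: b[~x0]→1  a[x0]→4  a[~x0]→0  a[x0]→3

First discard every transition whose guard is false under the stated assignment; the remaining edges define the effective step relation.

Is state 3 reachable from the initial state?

11 transition(s) survive guard evaluation.
L0 = {0}
L1 = {7}  cumulative {0,7}
L2 = {1}  cumulative {0,1,7}
L3 = {6}  cumulative {0,1,6,7}
Reach set: {0,1,6,7}

Answer: UNREACHABLE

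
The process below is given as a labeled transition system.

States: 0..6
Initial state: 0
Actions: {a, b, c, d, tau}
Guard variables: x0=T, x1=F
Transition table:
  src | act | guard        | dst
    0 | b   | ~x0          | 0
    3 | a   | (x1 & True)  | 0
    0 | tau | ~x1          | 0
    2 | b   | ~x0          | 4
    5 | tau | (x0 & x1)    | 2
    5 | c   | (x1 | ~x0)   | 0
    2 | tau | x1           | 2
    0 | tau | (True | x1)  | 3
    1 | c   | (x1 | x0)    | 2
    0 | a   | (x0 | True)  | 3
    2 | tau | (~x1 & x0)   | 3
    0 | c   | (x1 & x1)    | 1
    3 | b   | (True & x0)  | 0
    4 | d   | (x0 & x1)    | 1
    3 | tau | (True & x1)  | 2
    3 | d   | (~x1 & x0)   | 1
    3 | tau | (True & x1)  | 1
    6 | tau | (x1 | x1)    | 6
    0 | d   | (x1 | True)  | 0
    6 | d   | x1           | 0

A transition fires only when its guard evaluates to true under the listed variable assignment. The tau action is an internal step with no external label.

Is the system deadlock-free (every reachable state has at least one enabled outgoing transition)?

R = {0,1,2,3}
  0: a→3  d→0  tau→0  tau→3  [deg 4]
  1: c→2  [deg 1]
  2: tau→3  [deg 1]
  3: b→0  d→1  [deg 2]

Answer: DEADLOCK-FREE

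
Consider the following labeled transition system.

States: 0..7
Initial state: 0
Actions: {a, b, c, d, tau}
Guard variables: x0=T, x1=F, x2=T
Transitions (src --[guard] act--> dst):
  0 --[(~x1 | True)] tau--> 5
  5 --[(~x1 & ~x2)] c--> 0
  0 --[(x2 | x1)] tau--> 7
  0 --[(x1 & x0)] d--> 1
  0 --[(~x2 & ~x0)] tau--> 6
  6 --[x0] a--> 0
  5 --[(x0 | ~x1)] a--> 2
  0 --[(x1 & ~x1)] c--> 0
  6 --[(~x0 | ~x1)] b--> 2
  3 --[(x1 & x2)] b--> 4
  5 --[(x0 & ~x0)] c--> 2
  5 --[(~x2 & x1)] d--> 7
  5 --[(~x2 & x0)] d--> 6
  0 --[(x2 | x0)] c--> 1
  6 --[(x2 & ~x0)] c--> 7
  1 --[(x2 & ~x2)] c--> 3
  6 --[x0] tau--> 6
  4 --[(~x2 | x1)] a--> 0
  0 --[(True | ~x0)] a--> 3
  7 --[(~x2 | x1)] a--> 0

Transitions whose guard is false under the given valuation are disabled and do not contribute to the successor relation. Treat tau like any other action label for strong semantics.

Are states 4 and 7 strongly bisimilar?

Answer: BISIMILAR

Analysis:
Compute ~ classes (split until stable):
  round 0: {{0,1,2,3,4,5,6,7}}
  round 1: {{0},{1,2,3,4,7},{5},{6}}
stable after 2 split(s): 4 block(s)
4∈{1,2,3,4,7}, 7∈{1,2,3,4,7}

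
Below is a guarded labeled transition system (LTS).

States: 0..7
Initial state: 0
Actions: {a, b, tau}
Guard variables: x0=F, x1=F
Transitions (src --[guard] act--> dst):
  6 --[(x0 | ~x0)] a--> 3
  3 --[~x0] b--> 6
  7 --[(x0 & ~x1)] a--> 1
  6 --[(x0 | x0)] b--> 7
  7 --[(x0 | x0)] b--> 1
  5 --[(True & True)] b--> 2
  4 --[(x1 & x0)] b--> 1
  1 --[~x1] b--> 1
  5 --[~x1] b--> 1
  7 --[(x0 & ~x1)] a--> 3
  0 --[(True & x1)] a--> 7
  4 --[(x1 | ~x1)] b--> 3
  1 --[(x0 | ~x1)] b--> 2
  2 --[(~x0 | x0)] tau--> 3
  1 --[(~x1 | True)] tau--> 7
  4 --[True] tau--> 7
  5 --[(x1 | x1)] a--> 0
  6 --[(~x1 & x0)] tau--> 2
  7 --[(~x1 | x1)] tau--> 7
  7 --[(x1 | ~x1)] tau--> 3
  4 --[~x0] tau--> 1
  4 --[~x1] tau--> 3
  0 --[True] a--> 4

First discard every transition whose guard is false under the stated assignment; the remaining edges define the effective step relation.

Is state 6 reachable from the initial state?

15 transition(s) survive guard evaluation.
Layer 0: {0}
Layer 1: {4}  cumulative {0,4}
Layer 2: {1,3,7}  cumulative {0,1,3,4,7}
Layer 3: {2,6}  cumulative {0,1,2,3,4,6,7}
R = {0,1,2,3,4,6,7}
witness 6: a·b·b

Answer: REACHABLE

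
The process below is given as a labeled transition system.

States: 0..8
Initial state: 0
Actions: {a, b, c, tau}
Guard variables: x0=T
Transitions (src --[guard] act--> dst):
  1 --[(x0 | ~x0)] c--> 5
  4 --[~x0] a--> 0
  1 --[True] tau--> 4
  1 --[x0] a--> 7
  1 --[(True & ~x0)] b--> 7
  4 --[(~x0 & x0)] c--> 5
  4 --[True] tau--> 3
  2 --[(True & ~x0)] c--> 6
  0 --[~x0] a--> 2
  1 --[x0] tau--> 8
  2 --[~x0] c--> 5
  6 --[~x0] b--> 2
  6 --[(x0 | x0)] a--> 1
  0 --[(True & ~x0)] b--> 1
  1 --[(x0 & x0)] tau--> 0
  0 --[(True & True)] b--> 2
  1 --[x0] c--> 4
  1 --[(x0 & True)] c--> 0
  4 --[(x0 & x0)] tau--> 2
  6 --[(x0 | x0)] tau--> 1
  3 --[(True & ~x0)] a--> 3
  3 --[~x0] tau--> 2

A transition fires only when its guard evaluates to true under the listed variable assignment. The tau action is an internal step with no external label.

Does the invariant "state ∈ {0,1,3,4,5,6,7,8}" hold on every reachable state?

Inv-set: {0,1,3,4,5,6,7,8}
R = {0,2}
  0: ok
  2: VIOLATES
counterexample path to 2: b

Answer: INVARIANT VIOLATED at state 2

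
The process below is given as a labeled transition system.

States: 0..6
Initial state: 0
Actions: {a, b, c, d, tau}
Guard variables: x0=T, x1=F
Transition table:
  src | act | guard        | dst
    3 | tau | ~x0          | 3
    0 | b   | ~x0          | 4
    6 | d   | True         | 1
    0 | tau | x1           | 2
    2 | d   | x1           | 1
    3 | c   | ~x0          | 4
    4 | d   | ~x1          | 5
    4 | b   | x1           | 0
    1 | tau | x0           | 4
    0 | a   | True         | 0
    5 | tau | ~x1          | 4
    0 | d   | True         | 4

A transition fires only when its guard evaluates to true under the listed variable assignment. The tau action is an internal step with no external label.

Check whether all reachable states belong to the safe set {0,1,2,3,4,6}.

Answer: INVARIANT VIOLATED at state 5

Working:
Inv-set: {0,1,2,3,4,6}
Reachable = {0,4,5}
  0: ok
  4: ok
  5: outside
witness against invariant: d·d → 5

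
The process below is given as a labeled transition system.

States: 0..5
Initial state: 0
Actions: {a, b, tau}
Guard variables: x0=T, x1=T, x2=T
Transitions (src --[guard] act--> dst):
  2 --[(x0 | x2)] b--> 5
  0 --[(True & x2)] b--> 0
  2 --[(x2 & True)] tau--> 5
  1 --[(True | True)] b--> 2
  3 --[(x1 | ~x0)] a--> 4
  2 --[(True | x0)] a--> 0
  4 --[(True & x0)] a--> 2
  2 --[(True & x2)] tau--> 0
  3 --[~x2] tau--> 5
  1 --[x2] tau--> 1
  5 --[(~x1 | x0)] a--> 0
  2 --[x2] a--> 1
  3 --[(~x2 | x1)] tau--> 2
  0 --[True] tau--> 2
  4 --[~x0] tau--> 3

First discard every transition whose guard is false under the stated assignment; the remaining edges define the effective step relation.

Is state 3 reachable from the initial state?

Answer: UNREACHABLE

Analysis:
After dropping false guards: 13 live edges.
L0 = {0}
L1 = {2}  cumulative {0,2}
L2 = {1,5}  cumulative {0,1,2,5}
Reachable = {0,1,2,5}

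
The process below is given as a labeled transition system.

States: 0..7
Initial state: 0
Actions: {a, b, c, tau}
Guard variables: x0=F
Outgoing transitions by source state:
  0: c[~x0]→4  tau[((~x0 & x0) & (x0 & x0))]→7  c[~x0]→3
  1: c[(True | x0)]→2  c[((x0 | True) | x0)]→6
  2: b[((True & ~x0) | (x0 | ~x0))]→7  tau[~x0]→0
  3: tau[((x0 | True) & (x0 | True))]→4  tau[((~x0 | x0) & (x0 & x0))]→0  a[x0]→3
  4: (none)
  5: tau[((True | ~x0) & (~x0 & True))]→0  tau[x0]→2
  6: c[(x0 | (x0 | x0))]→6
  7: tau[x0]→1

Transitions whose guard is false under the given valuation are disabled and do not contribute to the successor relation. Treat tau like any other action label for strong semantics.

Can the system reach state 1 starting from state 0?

Answer: UNREACHABLE

Analysis:
After dropping false guards: 8 live edges.
depth 0: {0}
depth 1: {3,4}  total {0,3,4}
Reach set: {0,3,4}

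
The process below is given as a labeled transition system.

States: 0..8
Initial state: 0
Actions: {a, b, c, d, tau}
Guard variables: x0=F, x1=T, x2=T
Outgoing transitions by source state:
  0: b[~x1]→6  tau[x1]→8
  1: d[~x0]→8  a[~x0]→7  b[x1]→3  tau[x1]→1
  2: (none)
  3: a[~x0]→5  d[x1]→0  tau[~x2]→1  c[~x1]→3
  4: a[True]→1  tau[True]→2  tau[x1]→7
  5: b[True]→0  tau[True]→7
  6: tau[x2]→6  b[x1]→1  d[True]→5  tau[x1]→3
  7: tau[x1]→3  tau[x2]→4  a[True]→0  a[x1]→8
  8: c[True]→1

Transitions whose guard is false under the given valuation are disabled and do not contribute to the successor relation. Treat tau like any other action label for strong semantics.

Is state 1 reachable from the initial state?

After dropping false guards: 21 live edges.
L0 = {0}
L1 = {8}  now seen {0,8}
L2 = {1}  now seen {0,1,8}
L3 = {3,7}  now seen {0,1,3,7,8}
L4 = {4,5}  now seen {0,1,3,4,5,7,8}
L5 = {2}  now seen {0,1,2,3,4,5,7,8}
Reach set: {0,1,2,3,4,5,7,8}
witness 1: tau·c

Answer: REACHABLE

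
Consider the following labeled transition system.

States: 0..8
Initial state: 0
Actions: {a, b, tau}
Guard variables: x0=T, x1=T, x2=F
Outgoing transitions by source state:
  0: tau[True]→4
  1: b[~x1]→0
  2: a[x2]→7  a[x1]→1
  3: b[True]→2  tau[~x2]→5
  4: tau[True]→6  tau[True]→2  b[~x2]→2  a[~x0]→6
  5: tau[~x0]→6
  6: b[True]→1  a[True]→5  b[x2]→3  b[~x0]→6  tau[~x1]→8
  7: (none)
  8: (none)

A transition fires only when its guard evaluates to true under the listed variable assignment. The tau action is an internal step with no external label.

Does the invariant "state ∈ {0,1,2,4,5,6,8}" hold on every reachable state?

Safe = {0,1,2,4,5,6,8}
R = {0,1,2,4,5,6}
  0: ok
  1: ok
  2: ok
  4: ok
  5: ok
  6: ok

Answer: INVARIANT HOLDS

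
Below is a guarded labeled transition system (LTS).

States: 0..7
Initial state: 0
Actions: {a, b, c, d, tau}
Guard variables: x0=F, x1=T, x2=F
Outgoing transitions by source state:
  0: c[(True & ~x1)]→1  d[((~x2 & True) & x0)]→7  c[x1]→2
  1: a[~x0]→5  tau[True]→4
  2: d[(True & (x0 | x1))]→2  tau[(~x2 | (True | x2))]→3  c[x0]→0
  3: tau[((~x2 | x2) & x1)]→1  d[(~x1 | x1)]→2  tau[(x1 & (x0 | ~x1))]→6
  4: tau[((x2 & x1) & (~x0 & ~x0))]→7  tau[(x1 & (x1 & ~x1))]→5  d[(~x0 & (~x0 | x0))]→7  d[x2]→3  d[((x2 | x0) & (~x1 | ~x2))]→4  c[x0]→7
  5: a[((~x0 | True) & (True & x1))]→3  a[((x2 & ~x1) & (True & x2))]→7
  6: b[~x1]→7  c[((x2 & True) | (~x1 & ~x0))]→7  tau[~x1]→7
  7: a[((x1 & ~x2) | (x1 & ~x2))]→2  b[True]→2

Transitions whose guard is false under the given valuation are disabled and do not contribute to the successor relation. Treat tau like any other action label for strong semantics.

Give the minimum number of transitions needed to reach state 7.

Answer: 5

Trace:
BFS to 7:
  depth 0: {0}
  depth 1: {2}
  depth 2: {3}
  depth 3: {1}
  depth 4: {4,5}
  depth 5: {7}
depth(7)=5, e.g. c·tau·tau·tau·d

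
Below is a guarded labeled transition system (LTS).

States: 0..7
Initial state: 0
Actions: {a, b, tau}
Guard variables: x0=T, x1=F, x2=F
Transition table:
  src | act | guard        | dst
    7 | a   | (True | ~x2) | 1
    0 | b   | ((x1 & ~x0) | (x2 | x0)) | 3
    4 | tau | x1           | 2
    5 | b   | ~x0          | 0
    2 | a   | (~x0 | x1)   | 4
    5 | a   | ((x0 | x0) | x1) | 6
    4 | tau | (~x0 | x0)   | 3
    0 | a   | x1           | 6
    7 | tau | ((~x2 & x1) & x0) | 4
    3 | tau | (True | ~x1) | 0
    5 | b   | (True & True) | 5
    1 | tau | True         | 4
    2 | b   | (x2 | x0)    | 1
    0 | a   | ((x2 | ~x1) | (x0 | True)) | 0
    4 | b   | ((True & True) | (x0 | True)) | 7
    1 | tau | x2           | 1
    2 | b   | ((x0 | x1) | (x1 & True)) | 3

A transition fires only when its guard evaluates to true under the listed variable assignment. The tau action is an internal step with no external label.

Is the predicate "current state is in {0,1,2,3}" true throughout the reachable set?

Inv-set: {0,1,2,3}
Reachable = {0,3}
  0: ✓
  3: ✓

Answer: INVARIANT HOLDS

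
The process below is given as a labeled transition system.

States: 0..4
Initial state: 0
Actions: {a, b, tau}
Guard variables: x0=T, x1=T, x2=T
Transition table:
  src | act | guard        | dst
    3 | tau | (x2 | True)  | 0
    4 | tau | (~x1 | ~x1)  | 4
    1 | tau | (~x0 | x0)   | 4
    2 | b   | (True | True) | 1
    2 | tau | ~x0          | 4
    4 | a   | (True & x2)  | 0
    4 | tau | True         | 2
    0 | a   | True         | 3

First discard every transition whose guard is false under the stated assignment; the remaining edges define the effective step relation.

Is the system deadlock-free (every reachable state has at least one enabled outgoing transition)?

Answer: DEADLOCK-FREE

Analysis:
Reach set: {0,3}
  0: a→3  [deg 1]
  3: tau→0  [deg 1]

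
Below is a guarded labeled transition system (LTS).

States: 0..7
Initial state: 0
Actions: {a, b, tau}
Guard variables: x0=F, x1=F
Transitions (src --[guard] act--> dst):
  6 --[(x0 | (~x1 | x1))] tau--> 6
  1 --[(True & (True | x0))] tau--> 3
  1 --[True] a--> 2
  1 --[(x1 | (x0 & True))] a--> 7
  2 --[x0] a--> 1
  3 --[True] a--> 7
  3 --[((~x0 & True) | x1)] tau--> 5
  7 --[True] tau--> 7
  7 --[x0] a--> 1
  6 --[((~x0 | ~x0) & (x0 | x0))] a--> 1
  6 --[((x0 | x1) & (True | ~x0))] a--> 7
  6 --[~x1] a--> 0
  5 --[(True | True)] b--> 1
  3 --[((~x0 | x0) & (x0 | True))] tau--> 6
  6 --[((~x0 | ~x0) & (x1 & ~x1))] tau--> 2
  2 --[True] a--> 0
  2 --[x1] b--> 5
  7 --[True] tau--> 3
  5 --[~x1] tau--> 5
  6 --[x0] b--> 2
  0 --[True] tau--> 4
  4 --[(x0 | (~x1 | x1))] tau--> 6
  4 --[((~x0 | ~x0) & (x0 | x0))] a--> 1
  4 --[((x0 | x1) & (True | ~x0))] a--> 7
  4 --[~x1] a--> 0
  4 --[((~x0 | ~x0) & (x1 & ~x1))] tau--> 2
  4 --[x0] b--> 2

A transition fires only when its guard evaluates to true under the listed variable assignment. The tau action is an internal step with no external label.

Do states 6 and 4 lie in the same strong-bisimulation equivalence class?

Answer: BISIMILAR

Analysis:
Refine partition for ~:
  round 0: {{0,1,2,3,4,5,6,7}}
  round 1: {{0,7},{1,3,4,6},{2},{5}}
  round 2: {{0},{1},{2},{3},{4,6},{5},{7}}
Fixed point at round 3; 7 class(es).
class of 6: {4,6}; class of 4: {4,6}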